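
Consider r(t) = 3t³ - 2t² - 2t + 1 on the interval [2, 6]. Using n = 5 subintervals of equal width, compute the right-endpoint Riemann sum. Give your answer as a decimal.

Δt = (6 − 2)/5 = 0.8.
Right endpoints: 2.8, 3.6, 4.4, 5.2, 6.
r(2.8) = 45.576, r(3.6) = 107.848, r(4.4) = 209.032, r(5.2) = 358.344, r(6) = 565.
Sum = Δt · [r(2.8) + r(3.6) + r(4.4) + r(5.2) + r(6)].
Sum = 1028.64.

1028.64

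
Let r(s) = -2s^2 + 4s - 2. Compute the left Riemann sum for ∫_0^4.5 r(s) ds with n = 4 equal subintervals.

Δs = (4.5 − 0)/4 = 1.125.
Left endpoints: 0, 1.125, 2.25, 3.375.
r(0) = -2, r(1.125) = -0.03125, r(2.25) = -3.125, r(3.375) = -11.28125.
Sum = Δs · [r(0) + r(1.125) + r(2.25) + r(3.375)].
Sum = -18.4921875.

-18.4921875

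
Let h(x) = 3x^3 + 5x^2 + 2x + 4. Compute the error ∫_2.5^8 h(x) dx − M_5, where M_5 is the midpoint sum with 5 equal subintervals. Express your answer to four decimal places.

28.9770

Exact integral: ∫_2.5^8 h(x) dx ≈ 3949.744792.
M_5 = 3920.7678125.
Error ≈ 3949.744792 − 3920.7678125 ≈ 28.9770.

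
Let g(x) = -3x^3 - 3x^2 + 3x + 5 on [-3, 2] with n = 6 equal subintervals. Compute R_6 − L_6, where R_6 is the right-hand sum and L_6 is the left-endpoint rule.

R_6 ≈ 0.8680556.
L_6 ≈ 63.3680556.
R_6 − L_6 = -62.5.

-62.5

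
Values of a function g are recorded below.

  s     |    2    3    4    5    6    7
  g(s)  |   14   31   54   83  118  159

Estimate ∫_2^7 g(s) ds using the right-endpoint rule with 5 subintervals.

Δs = 1.
Sum = 1·[31 + 54 + 83 + 118 + 159] = 445.

445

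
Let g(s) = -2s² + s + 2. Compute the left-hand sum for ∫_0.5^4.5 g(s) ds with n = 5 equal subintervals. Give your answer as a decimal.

-29.12

Δs = (4.5 − 0.5)/5 = 0.8.
Left endpoints: 0.5, 1.3, 2.1, 2.9, 3.7.
g(0.5) = 2, g(1.3) = -0.08, g(2.1) = -4.72, g(2.9) = -11.92, g(3.7) = -21.68.
Sum = Δs · [g(0.5) + g(1.3) + g(2.1) + g(2.9) + g(3.7)].
Sum = -29.12.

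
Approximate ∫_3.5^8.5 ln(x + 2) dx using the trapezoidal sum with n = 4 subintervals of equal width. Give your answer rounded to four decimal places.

10.3021

Δx = (8.5 − 3.5)/4 = 1.25.
f(3.5) ≈ 1.7047, f(4.75) ≈ 1.9095, f(6) ≈ 2.0794, f(7.25) ≈ 2.2246, f(8.5) ≈ 2.3514.
T_4 = (Δx/2)·[f(x_0) + 2f(x_1) + 2f(x_2) + 2f(x_3) + f(x_4)].
Sum ≈ 10.3021.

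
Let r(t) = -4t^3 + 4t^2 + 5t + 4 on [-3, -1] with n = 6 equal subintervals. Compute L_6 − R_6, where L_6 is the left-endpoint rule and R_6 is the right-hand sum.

L_6 ≈ 124.7037037.
R_6 ≈ 82.7037037.
L_6 − R_6 = 42.

42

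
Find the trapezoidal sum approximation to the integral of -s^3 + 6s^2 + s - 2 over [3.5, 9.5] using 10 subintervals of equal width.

Δs = (9.5 − 3.5)/10 = 0.6.
f(3.5) = 32.125, f(4.1) = 34.039, f(4.7) = 31.417, f(5.3) = 22.963, f(5.9) = 7.381, f(6.5) = -16.625, f(7.1) = -50.351, f(7.7) = -95.093, f(8.3) = -152.147, f(8.9) = -222.809, f(9.5) = -308.375.
T_10 = (Δs/2)·[f(s_0) + 2f(s_1) + ... + 2f(s_{9}) + f(s_10)].
Sum = -347.61.

-347.61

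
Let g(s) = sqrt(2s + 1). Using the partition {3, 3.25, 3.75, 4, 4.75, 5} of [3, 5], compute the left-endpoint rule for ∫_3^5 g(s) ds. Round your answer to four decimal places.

5.8197

Subinterval widths: 0.25, 0.5, 0.25, 0.75, 0.25.
Left endpoints: 3, 3.25, 3.75, 4, 4.75.
g(3) ≈ 2.6458, g(3.25) ≈ 2.7386, g(3.75) ≈ 2.9155, g(4) ≈ 3.0000, g(4.75) ≈ 3.2404.
Sum = Σ Δs_i · g(s_i).
Sum ≈ 5.8197.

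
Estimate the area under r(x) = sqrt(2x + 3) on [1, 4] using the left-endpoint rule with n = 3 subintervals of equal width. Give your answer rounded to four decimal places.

7.8818

Δx = (4 − 1)/3 = 1.
Left endpoints: 1, 2, 3.
r(1) ≈ 2.2361, r(2) ≈ 2.6458, r(3) ≈ 3.0000.
Sum = Δx · [r(1) + r(2) + r(3)].
Sum ≈ 7.8818.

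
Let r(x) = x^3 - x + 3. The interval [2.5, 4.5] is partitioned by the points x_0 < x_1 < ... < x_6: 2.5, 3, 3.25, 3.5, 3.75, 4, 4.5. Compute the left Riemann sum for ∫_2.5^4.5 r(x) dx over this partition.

78.421875

Subinterval widths: 0.5, 0.25, 0.25, 0.25, 0.25, 0.5.
Left endpoints: 2.5, 3, 3.25, 3.5, 3.75, 4.
r(2.5) = 16.125, r(3) = 27, r(3.25) = 34.078125, r(3.5) = 42.375, r(3.75) = 51.984375, r(4) = 63.
Sum = Σ Δx_i · r(x_i).
Sum = 78.421875.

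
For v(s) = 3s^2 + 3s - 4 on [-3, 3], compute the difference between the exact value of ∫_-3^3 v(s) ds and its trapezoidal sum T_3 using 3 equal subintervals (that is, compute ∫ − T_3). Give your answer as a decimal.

Exact integral: ∫_-3^3 v(s) ds = 30.
T_3 = 42.
Error = 30 − 42 = -12.

-12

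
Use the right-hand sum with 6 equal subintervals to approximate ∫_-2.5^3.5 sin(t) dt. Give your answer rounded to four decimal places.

0.2477

Δt = (3.5 − (-2.5))/6 = 1.
Right endpoints: -1.5, -0.5, 0.5, 1.5, 2.5, 3.5.
f(-1.5) ≈ -0.9975, f(-0.5) ≈ -0.4794, f(0.5) ≈ 0.4794, f(1.5) ≈ 0.9975, f(2.5) ≈ 0.5985, f(3.5) ≈ -0.3508.
Sum = Δt · [f(-1.5) + f(-0.5) + f(0.5) + ...].
Sum ≈ 0.2477.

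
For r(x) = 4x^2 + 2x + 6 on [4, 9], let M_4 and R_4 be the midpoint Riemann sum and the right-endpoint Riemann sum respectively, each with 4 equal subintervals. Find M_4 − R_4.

-176.5625

M_4 = 979.0625.
R_4 = 1155.625.
M_4 − R_4 = -176.5625.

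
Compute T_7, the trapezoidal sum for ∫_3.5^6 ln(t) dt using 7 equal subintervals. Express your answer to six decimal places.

3.864622

Δt = (6 − 3.5)/7 = 5/14.
f(3.5) ≈ 1.252763, f(27/7) ≈ 1.349927, f(59/14) ≈ 1.438480, f(32/7) ≈ 1.519826, f(69/14) ≈ 1.595049, f(37/7) ≈ 1.665008, f(79/14) ≈ 1.730391, f(6) ≈ 1.791759.
T_7 = (Δt/2)·[f(t_0) + 2f(t_1) + ... + 2f(t_{6}) + f(t_7)].
Sum ≈ 3.864622.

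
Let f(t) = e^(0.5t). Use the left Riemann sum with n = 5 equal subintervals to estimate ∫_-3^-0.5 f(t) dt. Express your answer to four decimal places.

0.9782

Δt = (-0.5 − (-3))/5 = 0.5.
Left endpoints: -3, -2.5, -2, -1.5, -1.
f(-3) ≈ 0.2231, f(-2.5) ≈ 0.2865, f(-2) ≈ 0.3679, f(-1.5) ≈ 0.4724, f(-1) ≈ 0.6065.
Sum = Δt · [f(-3) + f(-2.5) + f(-2) + f(-1.5) + f(-1)].
Sum ≈ 0.9782.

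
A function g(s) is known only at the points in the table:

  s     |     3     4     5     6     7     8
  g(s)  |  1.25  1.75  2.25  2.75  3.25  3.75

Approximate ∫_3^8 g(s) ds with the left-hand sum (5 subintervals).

Δs = 1.
Sum = 1·[1.25 + 1.75 + 2.25 + 2.75 + 3.25] = 11.25.

11.25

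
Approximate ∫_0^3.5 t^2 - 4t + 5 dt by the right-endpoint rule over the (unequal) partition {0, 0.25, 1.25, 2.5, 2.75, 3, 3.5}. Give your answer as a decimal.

Subinterval widths: 0.25, 1, 1.25, 0.25, 0.25, 0.5.
Right endpoints: 0.25, 1.25, 2.5, 2.75, 3, 3.5.
f(0.25) = 4.0625, f(1.25) = 1.5625, f(2.5) = 1.25, f(2.75) = 1.5625, f(3) = 2, f(3.5) = 3.25.
Sum = Σ Δt_i · f(t_i).
Sum = 6.65625.

6.65625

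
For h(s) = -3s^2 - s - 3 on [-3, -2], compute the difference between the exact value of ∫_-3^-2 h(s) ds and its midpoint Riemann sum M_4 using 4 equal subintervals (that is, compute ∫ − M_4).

Exact integral: ∫_-3^-2 h(s) ds = -19.5.
M_4 = -19.484375.
Error = -19.5 − (-19.484375) = -0.015625.

-0.015625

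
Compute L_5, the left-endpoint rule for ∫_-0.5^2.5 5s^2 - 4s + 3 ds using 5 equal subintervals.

Δs = (2.5 − (-0.5))/5 = 0.6.
Left endpoints: -0.5, 0.1, 0.7, 1.3, 1.9.
f(-0.5) = 6.25, f(0.1) = 2.65, f(0.7) = 2.65, f(1.3) = 6.25, f(1.9) = 13.45.
Sum = Δs · [f(-0.5) + f(0.1) + f(0.7) + f(1.3) + f(1.9)].
Sum = 18.75.

18.75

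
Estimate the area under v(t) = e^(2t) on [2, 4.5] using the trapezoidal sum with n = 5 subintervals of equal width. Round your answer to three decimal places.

4354.137

Δt = (4.5 − 2)/5 = 0.5.
v(2) ≈ 54.598, v(2.5) ≈ 148.413, v(3) ≈ 403.429, v(3.5) ≈ 1096.633, v(4) ≈ 2980.958, v(4.5) ≈ 8103.084.
T_5 = (Δt/2)·[v(t_0) + 2v(t_1) + ... + 2v(t_{4}) + v(t_5)].
Sum ≈ 4354.137.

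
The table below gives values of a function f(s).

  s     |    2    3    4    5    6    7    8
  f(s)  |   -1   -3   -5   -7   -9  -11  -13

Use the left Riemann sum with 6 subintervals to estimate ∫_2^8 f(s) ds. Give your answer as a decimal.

-36

Δs = 1.
Sum = 1·[(-1) + (-3) + (-5) + (-7) + (-9) + (-11)] = -36.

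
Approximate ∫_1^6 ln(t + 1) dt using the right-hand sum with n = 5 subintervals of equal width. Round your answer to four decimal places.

Δt = (6 − 1)/5 = 1.
Right endpoints: 2, 3, 4, 5, 6.
f(2) ≈ 1.0986, f(3) ≈ 1.3863, f(4) ≈ 1.6094, f(5) ≈ 1.7918, f(6) ≈ 1.9459.
Sum = Δt · [f(2) + f(3) + f(4) + f(5) + f(6)].
Sum ≈ 7.8320.

7.8320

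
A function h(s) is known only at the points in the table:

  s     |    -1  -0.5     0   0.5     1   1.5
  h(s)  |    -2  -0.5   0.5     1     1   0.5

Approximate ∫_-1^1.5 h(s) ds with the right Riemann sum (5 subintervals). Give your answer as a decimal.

Δs = 0.5.
Sum = 0.5·[(-0.5) + 0.5 + 1 + 1 + 0.5] = 1.25.

1.25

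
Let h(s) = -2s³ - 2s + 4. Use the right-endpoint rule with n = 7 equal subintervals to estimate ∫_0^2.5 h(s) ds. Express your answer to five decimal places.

-22.65306

Δs = (2.5 − 0)/7 = 5/14.
Right endpoints: 5/14, 5/7, 15/14, 10/7, 25/14, 15/7, 2.5.
h(5/14) = 4383/1372, h(5/7) = 632/343, h(15/14) = -827/1372, h(10/7) = -1608/343, h(25/14) = -15037/1372, h(15/7) = -6848/343, h(2.5) = -32.25.
Sum = Δs · [h(5/14) + h(5/7) + h(15/14) + ...].
Sum ≈ -22.65306.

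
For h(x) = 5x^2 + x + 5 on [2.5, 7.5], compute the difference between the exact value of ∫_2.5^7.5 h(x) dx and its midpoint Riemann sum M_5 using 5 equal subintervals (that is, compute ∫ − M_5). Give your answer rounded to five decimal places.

Exact integral: ∫_2.5^7.5 h(x) dx ≈ 727.0833333.
M_5 = 725.
Error ≈ 727.0833333 − 725 ≈ 2.08333.

2.08333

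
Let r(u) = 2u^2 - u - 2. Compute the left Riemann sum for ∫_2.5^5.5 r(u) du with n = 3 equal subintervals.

Δu = (5.5 − 2.5)/3 = 1.
Left endpoints: 2.5, 3.5, 4.5.
r(2.5) = 8, r(3.5) = 19, r(4.5) = 34.
Sum = Δu · [r(2.5) + r(3.5) + r(4.5)].
Sum = 61.

61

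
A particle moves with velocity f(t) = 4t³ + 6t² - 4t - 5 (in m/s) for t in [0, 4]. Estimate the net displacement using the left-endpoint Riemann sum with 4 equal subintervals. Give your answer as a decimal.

184

Δt = (4 − 0)/4 = 1.
Left endpoints: 0, 1, 2, 3.
f(0) = -5, f(1) = 1, f(2) = 43, f(3) = 145.
Sum = Δt · [f(0) + f(1) + f(2) + f(3)].
Sum = 184.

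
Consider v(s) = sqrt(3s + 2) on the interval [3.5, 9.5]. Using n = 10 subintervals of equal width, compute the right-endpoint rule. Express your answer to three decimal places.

Δs = (9.5 − 3.5)/10 = 0.6.
Right endpoints: 4.1, 4.7, 5.3, 5.9, 6.5, 7.1, 7.7, 8.3, 8.9, 9.5.
v(4.1) ≈ 3.782, v(4.7) ≈ 4.012, v(5.3) ≈ 4.231, v(5.9) ≈ 4.438, v(6.5) ≈ 4.637, v(7.1) ≈ 4.827, v(7.7) ≈ 5.010, v(8.3) ≈ 5.187, v(8.9) ≈ 5.357, v(9.5) ≈ 5.523.
Sum = Δs · [v(4.1) + v(4.7) + v(5.3) + ...].
Sum ≈ 28.202.

28.202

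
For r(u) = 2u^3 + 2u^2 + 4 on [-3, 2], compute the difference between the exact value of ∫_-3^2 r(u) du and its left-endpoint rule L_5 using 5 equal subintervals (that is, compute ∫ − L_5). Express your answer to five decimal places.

Exact integral: ∫_-3^2 r(u) du ≈ 10.8333333.
L_5 = -20.
Error ≈ 10.8333333 − (-20) ≈ 30.83333.

30.83333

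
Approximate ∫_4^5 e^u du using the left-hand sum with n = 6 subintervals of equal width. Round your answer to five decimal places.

Δu = (5 − 4)/6 = 1/6.
Left endpoints: 4, 25/6, 13/3, 4.5, 14/3, 29/6.
f(4) ≈ 54.59815, f(25/6) ≈ 64.50009, f(13/3) ≈ 76.19786, f(4.5) ≈ 90.01713, f(14/3) ≈ 106.34268, f(29/6) ≈ 125.62903.
Sum = Δu · [f(4) + f(25/6) + f(13/3) + ...].
Sum ≈ 86.21416.

86.21416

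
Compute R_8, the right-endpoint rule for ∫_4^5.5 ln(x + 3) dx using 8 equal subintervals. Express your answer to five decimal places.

Δx = (5.5 − 4)/8 = 0.1875.
Right endpoints: 4.1875, 4.375, 4.5625, 4.75, 4.9375, 5.125, 5.3125, 5.5.
f(4.1875) ≈ 1.97234, f(4.375) ≈ 1.99810, f(4.5625) ≈ 2.02320, f(4.75) ≈ 2.04769, f(4.9375) ≈ 2.07160, f(5.125) ≈ 2.09495, f(5.3125) ≈ 2.11776, f(5.5) ≈ 2.14007.
Sum = Δx · [f(4.1875) + f(4.375) + f(4.5625) + ...].
Sum ≈ 3.08732.

3.08732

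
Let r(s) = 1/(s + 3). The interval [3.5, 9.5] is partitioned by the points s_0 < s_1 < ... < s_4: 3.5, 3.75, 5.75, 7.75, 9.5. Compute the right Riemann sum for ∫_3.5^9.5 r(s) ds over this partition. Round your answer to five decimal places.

0.59165

Subinterval widths: 0.25, 2, 2, 1.75.
Right endpoints: 3.75, 5.75, 7.75, 9.5.
r(3.75) = 4/27, r(5.75) = 4/35, r(7.75) = 4/43, r(9.5) = 0.08.
Sum = Σ Δs_i · r(s_i).
Sum ≈ 0.59165.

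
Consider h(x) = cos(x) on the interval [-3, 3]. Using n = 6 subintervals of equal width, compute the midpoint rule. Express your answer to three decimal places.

0.294

Δx = (3 − (-3))/6 = 1.
Midpoints: -2.5, -1.5, -0.5, 0.5, 1.5, 2.5.
h(-2.5) ≈ -0.801, h(-1.5) ≈ 0.071, h(-0.5) ≈ 0.878, h(0.5) ≈ 0.878, h(1.5) ≈ 0.071, h(2.5) ≈ -0.801.
Sum = Δx · [h(-2.5) + h(-1.5) + h(-0.5) + ...].
Sum ≈ 0.294.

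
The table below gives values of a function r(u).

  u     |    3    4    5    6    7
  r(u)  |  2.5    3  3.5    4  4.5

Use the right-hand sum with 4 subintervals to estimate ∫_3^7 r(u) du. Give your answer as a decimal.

Δu = 1.
Sum = 1·[3 + 3.5 + 4 + 4.5] = 15.

15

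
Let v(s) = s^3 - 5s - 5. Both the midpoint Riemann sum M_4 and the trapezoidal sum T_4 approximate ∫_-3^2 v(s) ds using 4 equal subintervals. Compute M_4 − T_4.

M_4 = -27.7734375.
T_4 = -30.703125.
M_4 − T_4 = 2.9296875.

2.9296875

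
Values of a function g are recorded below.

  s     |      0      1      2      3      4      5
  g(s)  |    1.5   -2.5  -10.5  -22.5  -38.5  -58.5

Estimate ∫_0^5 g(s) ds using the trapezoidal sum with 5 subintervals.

-102.5

Δs = 1.
T_5 = (1/2)·[1.5 + 2·(-2.5) + 2·(-10.5) + 2·(-22.5) + 2·(-38.5) + (-58.5)] = -102.5.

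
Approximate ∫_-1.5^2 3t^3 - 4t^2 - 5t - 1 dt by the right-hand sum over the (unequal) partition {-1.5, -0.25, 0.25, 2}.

Subinterval widths: 1.25, 0.5, 1.75.
Right endpoints: -0.25, 0.25, 2.
f(-0.25) = -0.046875, f(0.25) = -2.453125, f(2) = -3.
Sum = Σ Δt_i · f(t_i).
Sum = -6.53515625.

-6.53515625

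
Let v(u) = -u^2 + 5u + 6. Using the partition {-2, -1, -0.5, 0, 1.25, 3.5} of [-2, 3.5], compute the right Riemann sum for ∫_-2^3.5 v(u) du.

43.296875

Subinterval widths: 1, 0.5, 0.5, 1.25, 2.25.
Right endpoints: -1, -0.5, 0, 1.25, 3.5.
v(-1) = 0, v(-0.5) = 3.25, v(0) = 6, v(1.25) = 10.6875, v(3.5) = 11.25.
Sum = Σ Δu_i · v(u_i).
Sum = 43.296875.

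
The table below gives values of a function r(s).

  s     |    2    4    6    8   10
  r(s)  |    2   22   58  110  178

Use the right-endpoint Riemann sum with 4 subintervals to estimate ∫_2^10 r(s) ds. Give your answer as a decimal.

736

Δs = 2.
Sum = 2·[22 + 58 + 110 + 178] = 736.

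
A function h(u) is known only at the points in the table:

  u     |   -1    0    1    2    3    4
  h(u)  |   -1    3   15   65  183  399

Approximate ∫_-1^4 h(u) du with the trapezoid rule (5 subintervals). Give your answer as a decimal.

465

Δu = 1.
T_5 = (1/2)·[(-1) + 2·3 + 2·15 + 2·65 + 2·183 + 399] = 465.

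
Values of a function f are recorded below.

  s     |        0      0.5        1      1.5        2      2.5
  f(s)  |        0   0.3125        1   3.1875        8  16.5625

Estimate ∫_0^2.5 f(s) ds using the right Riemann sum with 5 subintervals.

Δs = 0.5.
Sum = 0.5·[0.3125 + 1 + 3.1875 + 8 + 16.5625] = 14.53125.

14.53125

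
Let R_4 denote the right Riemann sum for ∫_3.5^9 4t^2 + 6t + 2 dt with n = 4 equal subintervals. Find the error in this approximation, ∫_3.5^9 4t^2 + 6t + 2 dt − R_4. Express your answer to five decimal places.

-218.68229

Exact integral: ∫_3.5^9 f(t) dt ≈ 1132.0833333.
R_4 = 1350.765625.
Error ≈ 1132.0833333 − 1350.765625 ≈ -218.68229.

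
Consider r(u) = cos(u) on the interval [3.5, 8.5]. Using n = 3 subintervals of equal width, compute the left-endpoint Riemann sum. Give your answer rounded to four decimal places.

Δu = (8.5 − 3.5)/3 = 5/3.
Left endpoints: 3.5, 31/6, 41/6.
r(3.5) ≈ -0.9365, r(31/6) ≈ 0.4388, r(41/6) ≈ 0.8524.
Sum = Δu · [r(3.5) + r(31/6) + r(41/6)].
Sum ≈ 0.5913.

0.5913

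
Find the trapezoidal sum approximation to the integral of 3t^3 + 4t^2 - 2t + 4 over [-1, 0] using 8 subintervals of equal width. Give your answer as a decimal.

Δt = (0 − (-1))/8 = 0.125.
f(-1) = 7, f(-0.875) = 3483/512, f(-0.75) = 6.484375, f(-0.625) = 3113/512, f(-0.5) = 5.625, f(-0.375) = 2639/512, f(-0.25) = 4.703125, f(-0.125) = 2205/512, f(0) = 4.
T_8 = (Δt/2)·[f(t_0) + 2f(t_1) + ... + 2f(t_{7}) + f(t_8)].
Sum = 5.58203125.

5.58203125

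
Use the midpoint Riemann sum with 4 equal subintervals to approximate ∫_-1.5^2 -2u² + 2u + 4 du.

Δu = (2 − (-1.5))/4 = 0.875.
Midpoints: -1.0625, -0.1875, 0.6875, 1.5625.
f(-1.0625) = -0.3828125, f(-0.1875) = 3.5546875, f(0.6875) = 4.4296875, f(1.5625) = 2.2421875.
Sum = Δu · [f(-1.0625) + f(-0.1875) + f(0.6875) + f(1.5625)].
Sum = 8.61328125.

8.61328125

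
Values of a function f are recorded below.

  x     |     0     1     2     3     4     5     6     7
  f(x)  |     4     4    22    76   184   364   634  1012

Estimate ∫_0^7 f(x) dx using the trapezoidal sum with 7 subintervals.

Δx = 1.
T_7 = (1/2)·[4 + 2·4 + 2·22 + 2·76 + 2·184 + 2·364 + 2·634 + 1012] = 1792.

1792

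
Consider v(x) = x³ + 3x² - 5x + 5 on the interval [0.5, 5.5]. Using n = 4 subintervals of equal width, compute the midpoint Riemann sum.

337.1875

Δx = (5.5 − 0.5)/4 = 1.25.
Midpoints: 1.125, 2.375, 3.625, 4.875.
v(1.125) = 2353/512, v(2.375) = 12003/512, v(3.625) = 37853/512, v(4.875) = 85903/512.
Sum = Δx · [v(1.125) + v(2.375) + v(3.625) + v(4.875)].
Sum = 337.1875.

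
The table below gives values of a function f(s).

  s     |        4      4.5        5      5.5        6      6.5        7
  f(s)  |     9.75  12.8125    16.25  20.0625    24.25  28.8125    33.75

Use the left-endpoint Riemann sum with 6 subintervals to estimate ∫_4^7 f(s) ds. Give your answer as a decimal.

Δs = 0.5.
Sum = 0.5·[9.75 + 12.8125 + 16.25 + 20.0625 + 24.25 + 28.8125] = 55.96875.

55.96875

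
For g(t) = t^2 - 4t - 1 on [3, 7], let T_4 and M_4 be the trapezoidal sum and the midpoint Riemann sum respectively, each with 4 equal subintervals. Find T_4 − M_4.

T_4 = 22.
M_4 = 21.
T_4 − M_4 = 1.

1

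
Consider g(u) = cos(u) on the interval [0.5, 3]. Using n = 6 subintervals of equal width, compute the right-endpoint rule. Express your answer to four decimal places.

Δu = (3 − 0.5)/6 = 5/12.
Right endpoints: 11/12, 4/3, 1.75, 13/6, 31/12, 3.
g(11/12) ≈ 0.6085, g(4/3) ≈ 0.2352, g(1.75) ≈ -0.1782, g(13/6) ≈ -0.5612, g(31/12) ≈ -0.8482, g(3) ≈ -0.9900.
Sum = Δu · [g(11/12) + g(4/3) + g(1.75) + ...].
Sum ≈ -0.7225.

-0.7225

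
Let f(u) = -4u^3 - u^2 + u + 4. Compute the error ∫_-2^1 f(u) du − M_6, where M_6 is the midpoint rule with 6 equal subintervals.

Exact integral: ∫_-2^1 f(u) du = 22.5.
M_6 = 22.1875.
Error = 22.5 − 22.1875 = 0.3125.

0.3125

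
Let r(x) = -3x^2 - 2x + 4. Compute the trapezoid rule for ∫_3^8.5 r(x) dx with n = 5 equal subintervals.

-631.7025

Δx = (8.5 − 3)/5 = 1.1.
r(3) = -29, r(4.1) = -54.63, r(5.2) = -87.52, r(6.3) = -127.67, r(7.4) = -175.08, r(8.5) = -229.75.
T_5 = (Δx/2)·[r(x_0) + 2r(x_1) + ... + 2r(x_{4}) + r(x_5)].
Sum = -631.7025.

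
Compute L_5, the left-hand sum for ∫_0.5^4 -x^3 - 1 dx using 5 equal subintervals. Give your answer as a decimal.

Δx = (4 − 0.5)/5 = 0.7.
Left endpoints: 0.5, 1.2, 1.9, 2.6, 3.3.
f(0.5) = -1.125, f(1.2) = -2.728, f(1.9) = -7.859, f(2.6) = -18.576, f(3.3) = -36.937.
Sum = Δx · [f(0.5) + f(1.2) + f(1.9) + f(2.6) + f(3.3)].
Sum = -47.0575.

-47.0575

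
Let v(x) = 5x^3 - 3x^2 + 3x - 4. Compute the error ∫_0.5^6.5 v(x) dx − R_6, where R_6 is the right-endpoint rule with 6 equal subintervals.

-681.75

Exact integral: ∫_0.5^6.5 v(x) dx = 1995.75.
R_6 = 2677.5.
Error = 1995.75 − 2677.5 = -681.75.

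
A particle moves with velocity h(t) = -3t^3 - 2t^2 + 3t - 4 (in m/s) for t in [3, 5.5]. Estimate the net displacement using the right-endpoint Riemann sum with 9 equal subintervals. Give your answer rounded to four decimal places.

Δt = (5.5 − 3)/9 = 5/18.
Right endpoints: 59/18, 32/9, 23/6, 37/9, 79/18, 14/3, 89/18, 47/9, 5.5.
h(59/18) = -235811/1944, h(32/9) = -37292/243, h(23/6) = -190.875, h(37/9) = -56842/243, h(79/18) = -550111/1944, h(14/3) = -3046/9, h(89/18) = -778961/1944, h(47/9) = -114242/243, h(5.5) = -547.125.
Sum = Δt · [h(59/18) + h(32/9) + h(23/6) + ...].
Sum ≈ -760.8166.

-760.8166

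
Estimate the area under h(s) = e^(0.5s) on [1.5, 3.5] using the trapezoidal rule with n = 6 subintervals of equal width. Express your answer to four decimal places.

Δs = (3.5 − 1.5)/6 = 1/3.
h(1.5) ≈ 2.1170, h(11/6) ≈ 2.5009, h(13/6) ≈ 2.9545, h(2.5) ≈ 3.4903, h(17/6) ≈ 4.1234, h(19/6) ≈ 4.8712, h(3.5) ≈ 5.7546.
T_6 = (Δs/2)·[h(s_0) + 2h(s_1) + ... + 2h(s_{5}) + h(s_6)].
Sum ≈ 7.2920.

7.2920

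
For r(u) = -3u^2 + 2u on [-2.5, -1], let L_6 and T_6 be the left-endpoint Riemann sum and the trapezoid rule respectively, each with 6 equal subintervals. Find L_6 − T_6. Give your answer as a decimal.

-2.34375

L_6 = -22.265625.
T_6 = -19.921875.
L_6 − T_6 = -2.34375.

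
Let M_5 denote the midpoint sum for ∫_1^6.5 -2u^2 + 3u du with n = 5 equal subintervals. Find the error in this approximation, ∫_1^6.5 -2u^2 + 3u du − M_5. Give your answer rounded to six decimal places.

-1.109167

Exact integral: ∫_1^6.5 f(u) du ≈ -120.54166667.
M_5 = -119.4325.
Error ≈ -120.54166667 − (-119.4325) ≈ -1.109167.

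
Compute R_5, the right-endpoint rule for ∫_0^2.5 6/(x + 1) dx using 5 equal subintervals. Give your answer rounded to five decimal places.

Δx = (2.5 − 0)/5 = 0.5.
Right endpoints: 0.5, 1, 1.5, 2, 2.5.
f(0.5) = 4, f(1) = 3, f(1.5) = 2.4, f(2) = 2, f(2.5) = 12/7.
Sum = Δx · [f(0.5) + f(1) + f(1.5) + f(2) + f(2.5)].
Sum ≈ 6.55714.

6.55714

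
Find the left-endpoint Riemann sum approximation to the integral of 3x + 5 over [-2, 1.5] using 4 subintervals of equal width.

Δx = (1.5 − (-2))/4 = 0.875.
Left endpoints: -2, -1.125, -0.25, 0.625.
f(-2) = -1, f(-1.125) = 1.625, f(-0.25) = 4.25, f(0.625) = 6.875.
Sum = Δx · [f(-2) + f(-1.125) + f(-0.25) + f(0.625)].
Sum = 10.28125.

10.28125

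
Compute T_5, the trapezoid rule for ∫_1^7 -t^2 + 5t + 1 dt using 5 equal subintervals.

10.56

Δt = (7 − 1)/5 = 1.2.
f(1) = 5, f(2.2) = 7.16, f(3.4) = 6.44, f(4.6) = 2.84, f(5.8) = -3.64, f(7) = -13.
T_5 = (Δt/2)·[f(t_0) + 2f(t_1) + ... + 2f(t_{4}) + f(t_5)].
Sum = 10.56.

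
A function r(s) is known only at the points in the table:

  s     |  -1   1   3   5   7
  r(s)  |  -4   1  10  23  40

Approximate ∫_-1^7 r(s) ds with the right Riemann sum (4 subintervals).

Δs = 2.
Sum = 2·[1 + 10 + 23 + 40] = 148.

148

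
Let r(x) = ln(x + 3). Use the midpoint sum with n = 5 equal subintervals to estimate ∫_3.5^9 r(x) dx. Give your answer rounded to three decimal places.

12.156

Δx = (9 − 3.5)/5 = 1.1.
Midpoints: 4.05, 5.15, 6.25, 7.35, 8.45.
r(4.05) ≈ 1.953, r(5.15) ≈ 2.098, r(6.25) ≈ 2.225, r(7.35) ≈ 2.337, r(8.45) ≈ 2.438.
Sum = Δx · [r(4.05) + r(5.15) + r(6.25) + r(7.35) + r(8.45)].
Sum ≈ 12.156.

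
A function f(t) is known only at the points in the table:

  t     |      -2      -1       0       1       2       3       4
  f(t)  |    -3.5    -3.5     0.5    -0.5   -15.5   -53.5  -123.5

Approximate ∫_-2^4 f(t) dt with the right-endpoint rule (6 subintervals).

-196

Δt = 1.
Sum = 1·[(-3.5) + 0.5 + (-0.5) + (-15.5) + (-53.5) + (-123.5)] = -196.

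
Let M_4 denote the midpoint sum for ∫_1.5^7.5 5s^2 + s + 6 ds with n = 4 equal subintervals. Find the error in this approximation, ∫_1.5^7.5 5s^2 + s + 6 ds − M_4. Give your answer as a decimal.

5.625

Exact integral: ∫_1.5^7.5 f(s) ds = 760.5.
M_4 = 754.875.
Error = 760.5 − 754.875 = 5.625.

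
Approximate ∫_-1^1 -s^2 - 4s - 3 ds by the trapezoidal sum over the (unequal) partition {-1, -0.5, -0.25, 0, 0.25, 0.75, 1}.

-6.71875

Subinterval widths: 0.5, 0.25, 0.25, 0.25, 0.5, 0.25.
f(-1) = 0, f(-0.5) = -1.25, f(-0.25) = -2.0625, f(0) = -3, f(0.25) = -4.0625, f(0.75) = -6.5625, f(1) = -8.
On each subinterval the trapezoid contributes (Δs_i/2)·[f(s_{i-1}) + f(s_i)].
Sum = -6.71875.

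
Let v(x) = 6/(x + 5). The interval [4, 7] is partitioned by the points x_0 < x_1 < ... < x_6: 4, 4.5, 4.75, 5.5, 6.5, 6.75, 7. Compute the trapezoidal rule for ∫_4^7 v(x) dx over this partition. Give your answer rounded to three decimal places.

1.727

Subinterval widths: 0.5, 0.25, 0.75, 1, 0.25, 0.25.
v(4) = 2/3, v(4.5) = 12/19, v(4.75) = 8/13, v(5.5) = 4/7, v(6.5) = 12/23, v(6.75) = 24/47, v(7) = 0.5.
On each subinterval the trapezoid contributes (Δx_i/2)·[v(x_{i-1}) + v(x_i)].
Sum ≈ 1.727.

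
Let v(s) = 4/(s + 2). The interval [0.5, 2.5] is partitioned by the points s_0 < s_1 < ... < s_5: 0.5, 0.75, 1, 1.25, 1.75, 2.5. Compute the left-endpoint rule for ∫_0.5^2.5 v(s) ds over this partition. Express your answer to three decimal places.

2.512

Subinterval widths: 0.25, 0.25, 0.25, 0.5, 0.75.
Left endpoints: 0.5, 0.75, 1, 1.25, 1.75.
v(0.5) = 1.6, v(0.75) = 16/11, v(1) = 4/3, v(1.25) = 16/13, v(1.75) = 16/15.
Sum = Σ Δs_i · v(s_i).
Sum ≈ 2.512.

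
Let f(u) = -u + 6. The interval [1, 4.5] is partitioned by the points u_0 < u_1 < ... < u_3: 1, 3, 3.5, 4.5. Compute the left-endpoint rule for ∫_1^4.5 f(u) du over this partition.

Subinterval widths: 2, 0.5, 1.
Left endpoints: 1, 3, 3.5.
f(1) = 5, f(3) = 3, f(3.5) = 2.5.
Sum = Σ Δu_i · f(u_i).
Sum = 14.

14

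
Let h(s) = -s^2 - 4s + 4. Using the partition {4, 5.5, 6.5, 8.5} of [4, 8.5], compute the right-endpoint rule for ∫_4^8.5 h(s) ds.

Subinterval widths: 1.5, 1, 2.
Right endpoints: 5.5, 6.5, 8.5.
h(5.5) = -48.25, h(6.5) = -64.25, h(8.5) = -102.25.
Sum = Σ Δs_i · h(s_i).
Sum = -341.125.

-341.125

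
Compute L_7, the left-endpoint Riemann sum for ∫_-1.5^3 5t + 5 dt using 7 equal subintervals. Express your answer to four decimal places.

32.1429

Δt = (3 − (-1.5))/7 = 9/14.
Left endpoints: -1.5, -6/7, -3/14, 3/7, 15/14, 12/7, 33/14.
f(-1.5) = -2.5, f(-6/7) = 5/7, f(-3/14) = 55/14, f(3/7) = 50/7, f(15/14) = 145/14, f(12/7) = 95/7, f(33/14) = 235/14.
Sum = Δt · [f(-1.5) + f(-6/7) + f(-3/14) + ...].
Sum ≈ 32.1429.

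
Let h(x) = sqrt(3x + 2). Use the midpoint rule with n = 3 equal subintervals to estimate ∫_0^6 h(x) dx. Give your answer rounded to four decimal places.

Δx = (6 − 0)/3 = 2.
Midpoints: 1, 3, 5.
h(1) ≈ 2.2361, h(3) ≈ 3.3166, h(5) ≈ 4.1231.
Sum = Δx · [h(1) + h(3) + h(5)].
Sum ≈ 19.3516.

19.3516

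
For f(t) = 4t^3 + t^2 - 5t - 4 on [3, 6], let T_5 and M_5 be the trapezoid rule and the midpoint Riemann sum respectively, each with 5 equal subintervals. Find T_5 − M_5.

T_5 = 1208.4.
M_5 = 1193.55.
T_5 − M_5 = 14.85.

14.85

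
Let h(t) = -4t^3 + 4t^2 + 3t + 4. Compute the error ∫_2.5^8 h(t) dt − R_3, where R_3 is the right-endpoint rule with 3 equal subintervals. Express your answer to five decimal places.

1774.94676

Exact integral: ∫_2.5^8 h(t) dt ≈ -3286.4791667.
R_3 ≈ -5061.4259259.
Error ≈ -3286.4791667 − (-5061.4259259) ≈ 1774.94676.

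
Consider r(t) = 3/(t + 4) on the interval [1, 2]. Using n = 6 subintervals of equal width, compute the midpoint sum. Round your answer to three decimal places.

0.547

Δt = (2 − 1)/6 = 1/6.
Midpoints: 13/12, 1.25, 17/12, 19/12, 1.75, 23/12.
r(13/12) = 36/61, r(1.25) = 4/7, r(17/12) = 36/65, r(19/12) = 36/67, r(1.75) = 12/23, r(23/12) = 36/71.
Sum = Δt · [r(13/12) + r(1.25) + r(17/12) + ...].
Sum ≈ 0.547.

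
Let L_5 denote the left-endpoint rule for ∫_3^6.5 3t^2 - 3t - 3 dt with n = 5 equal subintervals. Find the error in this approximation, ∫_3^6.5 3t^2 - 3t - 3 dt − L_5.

30.38

Exact integral: ∫_3^6.5 f(t) dt = 187.25.
L_5 = 156.87.
Error = 187.25 − 156.87 = 30.38.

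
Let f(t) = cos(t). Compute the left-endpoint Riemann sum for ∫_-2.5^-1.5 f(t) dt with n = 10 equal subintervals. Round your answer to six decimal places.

-0.442284

Δt = (-1.5 − (-2.5))/10 = 0.1.
Left endpoints: -2.5, -2.4, -2.3, -2.2, -2.1, -2, -1.9, -1.8, -1.7, -1.6.
f(-2.5) ≈ -0.801144, f(-2.4) ≈ -0.737394, f(-2.3) ≈ -0.666276, f(-2.2) ≈ -0.588501, f(-2.1) ≈ -0.504846, f(-2) ≈ -0.416147, f(-1.9) ≈ -0.323290, f(-1.8) ≈ -0.227202, f(-1.7) ≈ -0.128844, f(-1.6) ≈ -0.029200.
Sum = Δt · [f(-2.5) + f(-2.4) + f(-2.3) + ...].
Sum ≈ -0.442284.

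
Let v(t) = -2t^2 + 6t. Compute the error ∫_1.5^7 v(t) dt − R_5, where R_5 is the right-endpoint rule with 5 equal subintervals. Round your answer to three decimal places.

Exact integral: ∫_1.5^7 v(t) dt ≈ -86.16667.
R_5 = -121.66.
Error ≈ -86.16667 − (-121.66) ≈ 35.493.

35.493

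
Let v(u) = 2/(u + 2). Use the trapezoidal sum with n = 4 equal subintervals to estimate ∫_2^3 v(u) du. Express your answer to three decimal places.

0.447

Δu = (3 − 2)/4 = 0.25.
v(2) = 0.5, v(2.25) = 8/17, v(2.5) = 4/9, v(2.75) = 8/19, v(3) = 0.4.
T_4 = (Δu/2)·[v(u_0) + 2v(u_1) + 2v(u_2) + 2v(u_3) + v(u_4)].
Sum ≈ 0.447.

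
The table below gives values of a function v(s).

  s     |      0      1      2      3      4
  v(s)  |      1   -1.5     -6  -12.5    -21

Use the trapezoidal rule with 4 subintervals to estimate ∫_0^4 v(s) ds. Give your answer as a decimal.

-30

Δs = 1.
T_4 = (1/2)·[1 + 2·(-1.5) + 2·(-6) + 2·(-12.5) + (-21)] = -30.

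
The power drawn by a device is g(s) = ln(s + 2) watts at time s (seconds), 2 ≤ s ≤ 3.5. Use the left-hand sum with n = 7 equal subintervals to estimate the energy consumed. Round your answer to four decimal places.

Δs = (3.5 − 2)/7 = 3/14.
Left endpoints: 2, 31/14, 17/7, 37/14, 20/7, 43/14, 23/7.
g(2) ≈ 1.3863, g(31/14) ≈ 1.4385, g(17/7) ≈ 1.4881, g(37/14) ≈ 1.5353, g(20/7) ≈ 1.5805, g(43/14) ≈ 1.6236, g(23/7) ≈ 1.6650.
Sum = Δs · [g(2) + g(31/14) + g(17/7) + ...].
Sum ≈ 2.2966.

2.2966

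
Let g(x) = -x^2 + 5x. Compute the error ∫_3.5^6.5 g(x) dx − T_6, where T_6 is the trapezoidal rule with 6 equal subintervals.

0.125

Exact integral: ∫_3.5^6.5 g(x) dx = -2.25.
T_6 = -2.375.
Error = -2.25 − (-2.375) = 0.125.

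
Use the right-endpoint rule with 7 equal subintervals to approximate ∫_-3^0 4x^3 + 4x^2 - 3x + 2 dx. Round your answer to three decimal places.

Δx = (0 − (-3))/7 = 3/7.
Right endpoints: -18/7, -15/7, -12/7, -9/7, -6/7, -3/7, 0.
f(-18/7) = -10924/343, f(-15/7) = -4309/343, f(-12/7) = -430/343, f(-9/7) = 1361/343, f(-6/7) = 1712/343, f(-3/7) = 1271/343, f(0) = 2.
Sum = Δx · [f(-18/7) + f(-15/7) + f(-12/7) + ...].
Sum ≈ -13.286.

-13.286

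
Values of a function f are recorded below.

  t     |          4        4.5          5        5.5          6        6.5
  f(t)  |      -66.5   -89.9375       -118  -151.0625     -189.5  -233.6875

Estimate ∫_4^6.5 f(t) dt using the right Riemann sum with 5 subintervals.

Δt = 0.5.
Sum = 0.5·[(-89.9375) + (-118) + (-151.0625) + (-189.5) + (-233.6875)] = -391.09375.

-391.09375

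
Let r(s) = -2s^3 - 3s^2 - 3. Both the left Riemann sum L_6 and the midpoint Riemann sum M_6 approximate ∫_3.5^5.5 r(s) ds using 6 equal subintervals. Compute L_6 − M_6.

48.5

L_6 ≈ -462.944444.
M_6 ≈ -511.444444.
L_6 − M_6 = 48.5.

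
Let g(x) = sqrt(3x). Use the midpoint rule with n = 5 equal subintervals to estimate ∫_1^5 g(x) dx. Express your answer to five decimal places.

Δx = (5 − 1)/5 = 0.8.
Midpoints: 1.4, 2.2, 3, 3.8, 4.6.
g(1.4) ≈ 2.04939, g(2.2) ≈ 2.56905, g(3) ≈ 3.00000, g(3.8) ≈ 3.37639, g(4.6) ≈ 3.71484.
Sum = Δx · [g(1.4) + g(2.2) + g(3) + g(3.8) + g(4.6)].
Sum ≈ 11.76773.

11.76773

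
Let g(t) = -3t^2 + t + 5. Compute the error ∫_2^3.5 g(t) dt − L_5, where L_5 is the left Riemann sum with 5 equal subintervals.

-3.42

Exact integral: ∫_2^3.5 g(t) dt = -23.25.
L_5 = -19.83.
Error = -23.25 − (-19.83) = -3.42.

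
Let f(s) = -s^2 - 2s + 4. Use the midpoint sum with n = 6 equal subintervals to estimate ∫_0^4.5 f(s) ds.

-32.4140625

Δs = (4.5 − 0)/6 = 0.75.
Midpoints: 0.375, 1.125, 1.875, 2.625, 3.375, 4.125.
f(0.375) = 3.109375, f(1.125) = 0.484375, f(1.875) = -3.265625, f(2.625) = -8.140625, f(3.375) = -14.140625, f(4.125) = -21.265625.
Sum = Δs · [f(0.375) + f(1.125) + f(1.875) + ...].
Sum = -32.4140625.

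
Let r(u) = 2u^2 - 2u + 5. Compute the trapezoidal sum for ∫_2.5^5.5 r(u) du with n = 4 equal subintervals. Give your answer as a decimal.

Δu = (5.5 − 2.5)/4 = 0.75.
r(2.5) = 12.5, r(3.25) = 19.625, r(4) = 29, r(4.75) = 40.625, r(5.5) = 54.5.
T_4 = (Δu/2)·[r(u_0) + 2r(u_1) + 2r(u_2) + 2r(u_3) + r(u_4)].
Sum = 92.0625.

92.0625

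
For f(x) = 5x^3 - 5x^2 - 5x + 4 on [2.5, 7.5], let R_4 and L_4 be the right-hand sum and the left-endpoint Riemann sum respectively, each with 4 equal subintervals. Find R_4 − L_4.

R_4 = 4312.96875.
L_4 = 2117.65625.
R_4 − L_4 = 2195.3125.

2195.3125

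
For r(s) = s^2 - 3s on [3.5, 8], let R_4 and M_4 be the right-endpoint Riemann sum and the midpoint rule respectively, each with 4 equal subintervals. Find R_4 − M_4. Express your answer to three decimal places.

22.939

R_4 = 101.21484375.
M_4 ≈ 78.27539.
R_4 − M_4 ≈ 22.939.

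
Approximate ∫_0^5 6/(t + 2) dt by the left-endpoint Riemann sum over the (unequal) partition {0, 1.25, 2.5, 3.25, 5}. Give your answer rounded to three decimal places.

9.058

Subinterval widths: 1.25, 1.25, 0.75, 1.75.
Left endpoints: 0, 1.25, 2.5, 3.25.
f(0) = 3, f(1.25) = 24/13, f(2.5) = 4/3, f(3.25) = 8/7.
Sum = Σ Δt_i · f(t_i).
Sum ≈ 9.058.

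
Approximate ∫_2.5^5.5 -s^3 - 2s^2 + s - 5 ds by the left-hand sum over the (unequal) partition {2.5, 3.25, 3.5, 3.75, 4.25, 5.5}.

Subinterval widths: 0.75, 0.25, 0.25, 0.5, 1.25.
Left endpoints: 2.5, 3.25, 3.5, 3.75, 4.25.
f(2.5) = -30.625, f(3.25) = -57.203125, f(3.5) = -68.875, f(3.75) = -82.109375, f(4.25) = -113.640625.
Sum = Σ Δs_i · f(s_i).
Sum = -237.59375.

-237.59375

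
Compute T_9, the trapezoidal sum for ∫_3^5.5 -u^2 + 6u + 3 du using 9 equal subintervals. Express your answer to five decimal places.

Δu = (5.5 − 3)/9 = 5/18.
f(3) = 12, f(59/18) = 3863/324, f(32/9) = 947/81, f(23/6) = 407/36, f(37/9) = 872/81, f(79/18) = 3263/324, f(14/3) = 83/9, f(89/18) = 2663/324, f(47/9) = 572/81, f(5.5) = 5.75.
T_9 = (Δu/2)·[f(u_0) + 2f(u_1) + ... + 2f(u_{8}) + f(u_9)].
Sum ≈ 24.75952.

24.75952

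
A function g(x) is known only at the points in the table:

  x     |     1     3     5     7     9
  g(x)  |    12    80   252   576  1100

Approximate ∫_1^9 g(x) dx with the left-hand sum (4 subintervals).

1840

Δx = 2.
Sum = 2·[12 + 80 + 252 + 576] = 1840.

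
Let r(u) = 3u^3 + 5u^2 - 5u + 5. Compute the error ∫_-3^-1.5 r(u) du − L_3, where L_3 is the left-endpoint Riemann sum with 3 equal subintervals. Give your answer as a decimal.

Exact integral: ∫_-3^-1.5 r(u) du = 6.796875.
L_3 = -1.5625.
Error = 6.796875 − (-1.5625) = 8.359375.

8.359375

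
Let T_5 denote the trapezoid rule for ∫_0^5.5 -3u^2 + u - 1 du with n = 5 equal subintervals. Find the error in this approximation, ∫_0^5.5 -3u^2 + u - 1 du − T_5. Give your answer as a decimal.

3.3275

Exact integral: ∫_0^5.5 f(u) du = -156.75.
T_5 = -160.0775.
Error = -156.75 − (-160.0775) = 3.3275.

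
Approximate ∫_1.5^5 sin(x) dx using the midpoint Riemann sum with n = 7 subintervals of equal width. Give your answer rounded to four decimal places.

Δx = (5 − 1.5)/7 = 0.5.
Midpoints: 1.75, 2.25, 2.75, 3.25, 3.75, 4.25, 4.75.
f(1.75) ≈ 0.9840, f(2.25) ≈ 0.7781, f(2.75) ≈ 0.3817, f(3.25) ≈ -0.1082, f(3.75) ≈ -0.5716, f(4.25) ≈ -0.8950, f(4.75) ≈ -0.9993.
Sum = Δx · [f(1.75) + f(2.25) + f(2.75) + ...].
Sum ≈ -0.2152.

-0.2152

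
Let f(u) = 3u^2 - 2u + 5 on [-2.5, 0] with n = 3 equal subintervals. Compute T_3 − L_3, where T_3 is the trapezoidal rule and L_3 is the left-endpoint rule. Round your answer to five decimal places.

T_3 ≈ 35.2430556.
L_3 ≈ 45.1388889.
T_3 − L_3 ≈ -9.89583.

-9.89583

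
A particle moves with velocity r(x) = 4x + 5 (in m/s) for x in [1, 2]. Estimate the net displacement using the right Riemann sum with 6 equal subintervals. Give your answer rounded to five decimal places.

Δx = (2 − 1)/6 = 1/6.
Right endpoints: 7/6, 4/3, 1.5, 5/3, 11/6, 2.
r(7/6) = 29/3, r(4/3) = 31/3, r(1.5) = 11, r(5/3) = 35/3, r(11/6) = 37/3, r(2) = 13.
Sum = Δx · [r(7/6) + r(4/3) + r(1.5) + ...].
Sum ≈ 11.33333.

11.33333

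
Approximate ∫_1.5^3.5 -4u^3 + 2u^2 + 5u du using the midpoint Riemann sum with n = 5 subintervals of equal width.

Δu = (3.5 − 1.5)/5 = 0.4.
Midpoints: 1.7, 2.1, 2.5, 2.9, 3.3.
f(1.7) = -5.372, f(2.1) = -17.724, f(2.5) = -37.5, f(2.9) = -66.236, f(3.3) = -105.468.
Sum = Δu · [f(1.7) + f(2.1) + f(2.5) + f(2.9) + f(3.3)].
Sum = -92.92.

-92.92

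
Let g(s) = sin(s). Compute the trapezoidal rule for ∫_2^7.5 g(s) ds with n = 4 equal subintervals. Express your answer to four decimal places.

-0.6386

Δs = (7.5 − 2)/4 = 1.375.
g(2) ≈ 0.9093, g(3.375) ≈ -0.2313, g(4.75) ≈ -0.9993, g(6.125) ≈ -0.1575, g(7.5) ≈ 0.9380.
T_4 = (Δs/2)·[g(s_0) + 2g(s_1) + 2g(s_2) + 2g(s_3) + g(s_4)].
Sum ≈ -0.6386.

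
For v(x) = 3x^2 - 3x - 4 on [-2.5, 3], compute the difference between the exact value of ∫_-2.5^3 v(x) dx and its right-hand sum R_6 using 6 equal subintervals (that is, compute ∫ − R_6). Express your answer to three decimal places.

Exact integral: ∫_-2.5^3 v(x) dx = 16.5.
R_6 ≈ 15.02951.
Error ≈ 16.5 − 15.02951 ≈ 1.470.

1.470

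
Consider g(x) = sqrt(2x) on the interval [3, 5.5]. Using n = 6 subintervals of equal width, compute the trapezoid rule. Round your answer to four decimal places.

Δx = (5.5 − 3)/6 = 5/12.
g(3) ≈ 2.4495, g(41/12) ≈ 2.6141, g(23/6) ≈ 2.7689, g(4.25) ≈ 2.9155, g(14/3) ≈ 3.0551, g(61/12) ≈ 3.1885, g(5.5) ≈ 3.3166.
T_6 = (Δx/2)·[g(x_0) + 2g(x_1) + ... + 2g(x_{5}) + g(x_6)].
Sum ≈ 7.2604.

7.2604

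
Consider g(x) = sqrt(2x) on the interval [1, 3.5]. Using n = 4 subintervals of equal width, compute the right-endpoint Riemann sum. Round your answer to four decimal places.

Δx = (3.5 − 1)/4 = 0.625.
Right endpoints: 1.625, 2.25, 2.875, 3.5.
g(1.625) ≈ 1.8028, g(2.25) ≈ 2.1213, g(2.875) ≈ 2.3979, g(3.5) ≈ 2.6458.
Sum = Δx · [g(1.625) + g(2.25) + g(2.875) + g(3.5)].
Sum ≈ 5.6049.

5.6049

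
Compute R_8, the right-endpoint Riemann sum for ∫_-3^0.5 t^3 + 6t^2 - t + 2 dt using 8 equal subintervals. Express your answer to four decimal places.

39.3254

Δt = (0.5 − (-3))/8 = 0.4375.
Right endpoints: -2.5625, -2.125, -1.6875, -1.25, -0.8125, -0.375, 0.0625, 0.5.
f(-2.5625) = 111143/4096, f(-2.125) = 11071/512, f(-1.6875) = 65405/4096, f(-1.25) = 10.671875, f(-0.8125) = 25547/4096, f(-0.375) = 1621/512, f(0.0625) = 8033/4096, f(0.5) = 3.125.
Sum = Δt · [f(-2.5625) + f(-2.125) + f(-1.6875) + ...].
Sum ≈ 39.3254.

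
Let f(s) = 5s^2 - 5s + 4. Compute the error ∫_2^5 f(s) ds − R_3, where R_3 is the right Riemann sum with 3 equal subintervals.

Exact integral: ∫_2^5 f(s) ds = 154.5.
R_3 = 202.
Error = 154.5 − 202 = -47.5.

-47.5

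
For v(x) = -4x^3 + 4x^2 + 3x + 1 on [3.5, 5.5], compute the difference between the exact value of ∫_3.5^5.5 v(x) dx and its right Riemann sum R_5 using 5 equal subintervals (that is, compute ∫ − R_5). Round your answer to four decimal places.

85.8667

Exact integral: ∫_3.5^5.5 v(x) dx ≈ -571.333333.
R_5 = -657.2.
Error ≈ -571.333333 − (-657.2) ≈ 85.8667.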